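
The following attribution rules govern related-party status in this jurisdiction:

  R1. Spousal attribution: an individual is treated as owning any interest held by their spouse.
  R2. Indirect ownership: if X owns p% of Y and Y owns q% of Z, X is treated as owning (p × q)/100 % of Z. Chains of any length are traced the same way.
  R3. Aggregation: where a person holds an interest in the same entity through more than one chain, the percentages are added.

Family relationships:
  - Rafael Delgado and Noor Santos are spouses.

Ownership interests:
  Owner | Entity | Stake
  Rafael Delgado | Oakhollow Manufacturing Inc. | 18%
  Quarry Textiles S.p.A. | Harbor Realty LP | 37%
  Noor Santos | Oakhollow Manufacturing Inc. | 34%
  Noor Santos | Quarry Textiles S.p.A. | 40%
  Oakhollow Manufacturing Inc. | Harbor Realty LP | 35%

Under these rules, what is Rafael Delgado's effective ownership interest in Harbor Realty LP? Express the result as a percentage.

By spousal attribution (R1), Rafael Delgado is treated as also owning Noor Santos's interest in Oakhollow Manufacturing Inc, giving 18% + 34% = 52%.
By spousal attribution (R1), Rafael Delgado is treated as owning Noor Santos's 40% interest in Quarry Textiles S.p.A.
Chain via Oakhollow Manufacturing Inc. (R2): 52% × 35% = 18.2% of Harbor Realty LP.
Chain via Quarry Textiles S.p.A. (R2): 40% × 37% = 14.8% of Harbor Realty LP.
Aggregating (R3): 18.2% + 14.8% = 33%.

33%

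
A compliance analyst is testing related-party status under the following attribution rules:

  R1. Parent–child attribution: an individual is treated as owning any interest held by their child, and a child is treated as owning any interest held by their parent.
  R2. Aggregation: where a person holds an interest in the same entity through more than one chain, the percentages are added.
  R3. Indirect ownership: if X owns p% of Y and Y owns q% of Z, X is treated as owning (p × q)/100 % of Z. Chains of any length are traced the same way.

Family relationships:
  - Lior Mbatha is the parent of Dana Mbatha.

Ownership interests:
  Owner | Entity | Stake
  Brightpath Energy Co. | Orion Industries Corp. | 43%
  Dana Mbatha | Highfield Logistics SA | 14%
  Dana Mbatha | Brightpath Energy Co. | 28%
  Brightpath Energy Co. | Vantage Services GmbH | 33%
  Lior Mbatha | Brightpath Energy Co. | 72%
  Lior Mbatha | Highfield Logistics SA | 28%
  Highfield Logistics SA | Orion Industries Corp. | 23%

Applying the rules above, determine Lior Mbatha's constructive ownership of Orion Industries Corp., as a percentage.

By parent–child attribution (R1), Lior Mbatha is treated as also owning Dana Mbatha's interest in Brightpath Energy Co, giving 72% + 28% = 100%.
By parent–child attribution (R1), Lior Mbatha is treated as also owning Dana Mbatha's interest in Highfield Logistics SA, giving 28% + 14% = 42%.
Chain via Brightpath Energy Co. (R3): 100% × 43% = 43% of Orion Industries Corp.
Chain via Highfield Logistics SA (R3): 42% × 23% = 9.66% of Orion Industries Corp.
Aggregating (R2): 43% + 9.66% = 52.66%.

52.66%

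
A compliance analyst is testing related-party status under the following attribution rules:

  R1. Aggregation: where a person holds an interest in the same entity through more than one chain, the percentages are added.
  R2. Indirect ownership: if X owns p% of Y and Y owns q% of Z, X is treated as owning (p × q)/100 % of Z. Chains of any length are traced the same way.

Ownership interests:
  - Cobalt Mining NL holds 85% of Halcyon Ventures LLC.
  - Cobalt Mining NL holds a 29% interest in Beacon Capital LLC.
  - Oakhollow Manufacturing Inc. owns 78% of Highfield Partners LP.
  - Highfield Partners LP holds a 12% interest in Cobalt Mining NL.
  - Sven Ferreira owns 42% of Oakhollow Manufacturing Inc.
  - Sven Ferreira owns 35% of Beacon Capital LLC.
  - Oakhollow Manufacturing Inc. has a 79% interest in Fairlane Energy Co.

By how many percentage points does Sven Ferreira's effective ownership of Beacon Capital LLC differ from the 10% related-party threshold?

26.140048

Chain via Oakhollow Manufacturing Inc. → Highfield Partners LP → Cobalt Mining NL (R2): 42% × 78% × 12% × 29% = 1.140048% of Beacon Capital LLC.
Direct interest in Beacon Capital LLC: 35%.
Aggregating (R1): 1.140048% + 35% = 36.140048%.
36.140048% exceeds the 10% threshold by 26.140048 percentage points.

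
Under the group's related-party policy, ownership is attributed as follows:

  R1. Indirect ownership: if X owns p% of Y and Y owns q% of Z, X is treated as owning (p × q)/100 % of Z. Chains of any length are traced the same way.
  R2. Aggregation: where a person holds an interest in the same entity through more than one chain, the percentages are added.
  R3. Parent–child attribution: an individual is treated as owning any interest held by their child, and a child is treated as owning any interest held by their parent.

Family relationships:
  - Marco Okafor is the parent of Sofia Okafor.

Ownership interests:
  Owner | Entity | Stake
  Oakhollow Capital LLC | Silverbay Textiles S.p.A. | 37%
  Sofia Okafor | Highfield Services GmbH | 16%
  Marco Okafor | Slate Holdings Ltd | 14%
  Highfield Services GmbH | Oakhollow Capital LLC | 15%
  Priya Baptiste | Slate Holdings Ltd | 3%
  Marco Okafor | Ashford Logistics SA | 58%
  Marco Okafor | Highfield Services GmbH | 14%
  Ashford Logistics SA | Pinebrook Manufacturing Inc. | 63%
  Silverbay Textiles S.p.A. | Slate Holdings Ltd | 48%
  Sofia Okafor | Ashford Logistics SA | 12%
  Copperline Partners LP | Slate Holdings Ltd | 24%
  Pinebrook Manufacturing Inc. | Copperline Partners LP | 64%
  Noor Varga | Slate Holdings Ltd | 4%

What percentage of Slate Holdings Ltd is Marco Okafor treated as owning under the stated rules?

21.57296%

By parent–child attribution (R3), Marco Okafor is treated as also owning Sofia Okafor's interest in Ashford Logistics SA, giving 58% + 12% = 70%.
By parent–child attribution (R3), Marco Okafor is treated as also owning Sofia Okafor's interest in Highfield Services GmbH, giving 14% + 16% = 30%.
Chain via Ashford Logistics SA → Pinebrook Manufacturing Inc. → Copperline Partners LP (R1): 70% × 63% × 64% × 24% = 6.77376% of Slate Holdings Ltd.
Chain via Highfield Services GmbH → Oakhollow Capital LLC → Silverbay Textiles S.p.A. (R1): 30% × 15% × 37% × 48% = 0.7992% of Slate Holdings Ltd.
Direct interest in Slate Holdings Ltd: 14%.
Aggregating (R2): 6.77376% + 0.7992% + 14% = 21.57296%.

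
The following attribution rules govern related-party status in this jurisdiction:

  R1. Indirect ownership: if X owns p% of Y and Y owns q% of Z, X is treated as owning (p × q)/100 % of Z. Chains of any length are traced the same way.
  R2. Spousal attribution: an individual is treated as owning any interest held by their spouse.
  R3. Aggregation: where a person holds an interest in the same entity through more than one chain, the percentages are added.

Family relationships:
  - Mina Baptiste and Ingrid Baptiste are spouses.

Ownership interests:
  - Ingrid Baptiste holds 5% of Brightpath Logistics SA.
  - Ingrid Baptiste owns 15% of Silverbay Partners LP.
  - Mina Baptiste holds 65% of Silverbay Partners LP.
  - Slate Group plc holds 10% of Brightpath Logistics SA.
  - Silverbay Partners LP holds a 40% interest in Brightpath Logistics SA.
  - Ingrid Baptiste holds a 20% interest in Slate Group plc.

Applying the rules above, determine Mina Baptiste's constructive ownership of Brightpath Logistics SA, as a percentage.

By spousal attribution (R2), Mina Baptiste is treated as also owning Ingrid Baptiste's interest in Silverbay Partners LP, giving 65% + 15% = 80%.
By spousal attribution (R2), Mina Baptiste is treated as owning Ingrid Baptiste's 20% interest in Slate Group plc.
By spousal attribution (R2), Mina Baptiste is treated as owning Ingrid Baptiste's 5% interest in Brightpath Logistics SA.
Chain via Silverbay Partners LP (R1): 80% × 40% = 32% of Brightpath Logistics SA.
Chain via Slate Group plc (R1): 20% × 10% = 2% of Brightpath Logistics SA.
Direct interest in Brightpath Logistics SA: 5%.
Aggregating (R3): 32% + 2% + 5% = 39%.

39%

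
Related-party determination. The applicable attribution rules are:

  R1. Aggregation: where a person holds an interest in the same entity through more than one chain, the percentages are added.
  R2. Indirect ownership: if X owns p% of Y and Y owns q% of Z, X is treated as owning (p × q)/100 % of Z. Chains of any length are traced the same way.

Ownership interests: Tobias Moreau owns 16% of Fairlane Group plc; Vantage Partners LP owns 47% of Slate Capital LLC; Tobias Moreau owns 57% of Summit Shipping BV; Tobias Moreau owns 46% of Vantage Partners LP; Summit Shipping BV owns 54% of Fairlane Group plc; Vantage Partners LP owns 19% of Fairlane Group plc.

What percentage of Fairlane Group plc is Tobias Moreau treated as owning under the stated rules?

Chain via Summit Shipping BV (R2): 57% × 54% = 30.78% of Fairlane Group plc.
Chain via Vantage Partners LP (R2): 46% × 19% = 8.74% of Fairlane Group plc.
Direct interest in Fairlane Group plc: 16%.
Aggregating (R1): 30.78% + 8.74% + 16% = 55.52%.

55.52%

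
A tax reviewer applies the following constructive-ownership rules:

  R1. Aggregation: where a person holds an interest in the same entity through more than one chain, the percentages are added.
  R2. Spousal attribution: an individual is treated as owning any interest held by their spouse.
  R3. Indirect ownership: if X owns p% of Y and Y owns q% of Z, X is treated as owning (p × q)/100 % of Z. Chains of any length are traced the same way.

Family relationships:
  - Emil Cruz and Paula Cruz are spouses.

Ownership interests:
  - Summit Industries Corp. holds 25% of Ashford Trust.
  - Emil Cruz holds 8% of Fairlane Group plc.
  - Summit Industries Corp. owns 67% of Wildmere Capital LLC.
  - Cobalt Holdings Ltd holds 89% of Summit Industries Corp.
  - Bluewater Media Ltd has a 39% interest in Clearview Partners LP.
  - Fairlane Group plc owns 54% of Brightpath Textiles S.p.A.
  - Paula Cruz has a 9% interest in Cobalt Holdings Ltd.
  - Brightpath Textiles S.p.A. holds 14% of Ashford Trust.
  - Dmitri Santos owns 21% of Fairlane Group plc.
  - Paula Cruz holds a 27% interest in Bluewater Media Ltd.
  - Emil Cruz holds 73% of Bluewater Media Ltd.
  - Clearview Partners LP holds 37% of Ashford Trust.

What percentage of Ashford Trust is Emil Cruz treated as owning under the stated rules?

By spousal attribution (R2), Emil Cruz is treated as also owning Paula Cruz's interest in Bluewater Media Ltd, giving 73% + 27% = 100%.
By spousal attribution (R2), Emil Cruz is treated as owning Paula Cruz's 9% interest in Cobalt Holdings Ltd.
Chain via Bluewater Media Ltd → Clearview Partners LP (R3): 100% × 39% × 37% = 14.43% of Ashford Trust.
Chain via Fairlane Group plc → Brightpath Textiles S.p.A. (R3): 8% × 54% × 14% = 0.6048% of Ashford Trust.
Chain via Cobalt Holdings Ltd → Summit Industries Corp. (R3): 9% × 89% × 25% = 2.0025% of Ashford Trust.
Aggregating (R1): 14.43% + 0.6048% + 2.0025% = 17.0373%.

17.0373%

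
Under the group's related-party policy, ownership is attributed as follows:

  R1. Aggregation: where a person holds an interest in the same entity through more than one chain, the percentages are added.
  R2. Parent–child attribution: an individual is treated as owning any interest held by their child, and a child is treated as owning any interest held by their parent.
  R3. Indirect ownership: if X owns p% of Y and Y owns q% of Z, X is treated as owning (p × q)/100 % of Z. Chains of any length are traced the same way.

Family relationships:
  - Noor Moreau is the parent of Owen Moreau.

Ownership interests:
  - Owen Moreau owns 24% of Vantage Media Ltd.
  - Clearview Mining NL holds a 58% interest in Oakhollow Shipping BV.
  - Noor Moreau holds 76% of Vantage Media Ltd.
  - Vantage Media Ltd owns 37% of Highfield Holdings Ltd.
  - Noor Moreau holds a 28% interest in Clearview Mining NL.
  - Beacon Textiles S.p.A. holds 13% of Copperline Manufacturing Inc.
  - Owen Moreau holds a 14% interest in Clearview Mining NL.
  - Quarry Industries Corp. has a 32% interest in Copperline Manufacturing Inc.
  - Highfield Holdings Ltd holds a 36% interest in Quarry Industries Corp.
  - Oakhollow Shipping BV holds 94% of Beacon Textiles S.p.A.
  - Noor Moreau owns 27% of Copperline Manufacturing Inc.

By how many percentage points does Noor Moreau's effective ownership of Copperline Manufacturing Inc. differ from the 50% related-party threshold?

By parent–child attribution (R2), Noor Moreau is treated as also owning Owen Moreau's interest in Clearview Mining NL, giving 28% + 14% = 42%.
By parent–child attribution (R2), Noor Moreau is treated as also owning Owen Moreau's interest in Vantage Media Ltd, giving 76% + 24% = 100%.
Chain via Clearview Mining NL → Oakhollow Shipping BV → Beacon Textiles S.p.A. (R3): 42% × 58% × 94% × 13% = 2.976792% of Copperline Manufacturing Inc.
Chain via Vantage Media Ltd → Highfield Holdings Ltd → Quarry Industries Corp. (R3): 100% × 37% × 36% × 32% = 4.2624% of Copperline Manufacturing Inc.
Direct interest in Copperline Manufacturing Inc: 27%.
Aggregating (R1): 2.976792% + 4.2624% + 27% = 34.239192%.
34.239192% falls short of the 50% threshold by 15.760808 percentage points.

15.760808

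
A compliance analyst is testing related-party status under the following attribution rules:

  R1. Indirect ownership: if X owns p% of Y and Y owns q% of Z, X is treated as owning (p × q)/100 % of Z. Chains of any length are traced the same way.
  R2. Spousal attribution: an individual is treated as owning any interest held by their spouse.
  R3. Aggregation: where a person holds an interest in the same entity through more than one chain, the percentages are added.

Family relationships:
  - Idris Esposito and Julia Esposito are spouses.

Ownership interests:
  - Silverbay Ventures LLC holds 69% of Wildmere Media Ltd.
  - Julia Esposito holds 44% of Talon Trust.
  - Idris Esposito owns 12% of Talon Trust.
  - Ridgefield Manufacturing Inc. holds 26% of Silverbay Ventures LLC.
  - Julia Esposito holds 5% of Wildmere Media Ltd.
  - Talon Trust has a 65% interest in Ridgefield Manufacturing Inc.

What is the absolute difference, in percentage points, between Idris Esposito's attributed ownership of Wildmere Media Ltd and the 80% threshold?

68.46984

By spousal attribution (R2), Idris Esposito is treated as also owning Julia Esposito's interest in Talon Trust, giving 12% + 44% = 56%.
By spousal attribution (R2), Idris Esposito is treated as owning Julia Esposito's 5% interest in Wildmere Media Ltd.
Chain via Talon Trust → Ridgefield Manufacturing Inc. → Silverbay Ventures LLC (R1): 56% × 65% × 26% × 69% = 6.53016% of Wildmere Media Ltd.
Direct interest in Wildmere Media Ltd: 5%.
Aggregating (R3): 6.53016% + 5% = 11.53016%.
11.53016% falls short of the 80% threshold by 68.46984 percentage points.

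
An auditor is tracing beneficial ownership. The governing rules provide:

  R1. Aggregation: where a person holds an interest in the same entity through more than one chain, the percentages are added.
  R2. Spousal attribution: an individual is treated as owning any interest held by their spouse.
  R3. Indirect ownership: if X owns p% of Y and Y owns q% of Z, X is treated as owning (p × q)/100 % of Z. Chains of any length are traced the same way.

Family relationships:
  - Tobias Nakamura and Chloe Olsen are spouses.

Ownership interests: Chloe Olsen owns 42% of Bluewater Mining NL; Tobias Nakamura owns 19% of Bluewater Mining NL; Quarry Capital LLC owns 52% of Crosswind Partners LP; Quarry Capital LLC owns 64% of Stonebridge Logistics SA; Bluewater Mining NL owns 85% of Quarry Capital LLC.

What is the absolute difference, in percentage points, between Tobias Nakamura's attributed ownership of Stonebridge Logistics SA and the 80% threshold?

46.816

By spousal attribution (R2), Tobias Nakamura is treated as also owning Chloe Olsen's interest in Bluewater Mining NL, giving 19% + 42% = 61%.
Chain via Bluewater Mining NL → Quarry Capital LLC (R3): 61% × 85% × 64% = 33.184% of Stonebridge Logistics SA.
33.184% falls short of the 80% threshold by 46.816 percentage points.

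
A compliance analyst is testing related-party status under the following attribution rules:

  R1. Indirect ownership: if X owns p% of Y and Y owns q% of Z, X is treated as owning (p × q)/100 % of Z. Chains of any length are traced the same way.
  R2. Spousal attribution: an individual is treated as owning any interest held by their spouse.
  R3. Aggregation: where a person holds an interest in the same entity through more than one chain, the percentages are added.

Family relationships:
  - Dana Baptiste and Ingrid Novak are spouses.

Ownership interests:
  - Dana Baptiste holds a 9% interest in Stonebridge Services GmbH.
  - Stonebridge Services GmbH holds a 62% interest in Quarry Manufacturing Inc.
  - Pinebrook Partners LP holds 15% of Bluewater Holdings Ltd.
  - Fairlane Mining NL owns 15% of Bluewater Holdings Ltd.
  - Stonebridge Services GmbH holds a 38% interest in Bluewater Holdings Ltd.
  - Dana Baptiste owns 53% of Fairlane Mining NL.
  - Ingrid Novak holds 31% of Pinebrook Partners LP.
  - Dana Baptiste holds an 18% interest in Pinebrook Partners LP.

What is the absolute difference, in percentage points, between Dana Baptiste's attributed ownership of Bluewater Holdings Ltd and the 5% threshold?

13.72

By spousal attribution (R2), Dana Baptiste is treated as also owning Ingrid Novak's interest in Pinebrook Partners LP, giving 18% + 31% = 49%.
Chain via Fairlane Mining NL (R1): 53% × 15% = 7.95% of Bluewater Holdings Ltd.
Chain via Pinebrook Partners LP (R1): 49% × 15% = 7.35% of Bluewater Holdings Ltd.
Chain via Stonebridge Services GmbH (R1): 9% × 38% = 3.42% of Bluewater Holdings Ltd.
Aggregating (R3): 7.95% + 7.35% + 3.42% = 18.72%.
18.72% exceeds the 5% threshold by 13.72 percentage points.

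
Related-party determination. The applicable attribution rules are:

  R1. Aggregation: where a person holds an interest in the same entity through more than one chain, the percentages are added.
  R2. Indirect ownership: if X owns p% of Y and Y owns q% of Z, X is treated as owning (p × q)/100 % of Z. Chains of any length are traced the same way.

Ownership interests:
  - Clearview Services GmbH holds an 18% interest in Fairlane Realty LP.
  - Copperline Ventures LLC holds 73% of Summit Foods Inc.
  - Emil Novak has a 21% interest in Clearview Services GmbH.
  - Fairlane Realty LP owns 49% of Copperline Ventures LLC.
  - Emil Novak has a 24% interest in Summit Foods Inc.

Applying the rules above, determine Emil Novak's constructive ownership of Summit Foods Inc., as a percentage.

Chain via Clearview Services GmbH → Fairlane Realty LP → Copperline Ventures LLC (R2): 21% × 18% × 49% × 73% = 1.352106% of Summit Foods Inc.
Direct interest in Summit Foods Inc: 24%.
Aggregating (R1): 1.352106% + 24% = 25.352106%.

25.352106%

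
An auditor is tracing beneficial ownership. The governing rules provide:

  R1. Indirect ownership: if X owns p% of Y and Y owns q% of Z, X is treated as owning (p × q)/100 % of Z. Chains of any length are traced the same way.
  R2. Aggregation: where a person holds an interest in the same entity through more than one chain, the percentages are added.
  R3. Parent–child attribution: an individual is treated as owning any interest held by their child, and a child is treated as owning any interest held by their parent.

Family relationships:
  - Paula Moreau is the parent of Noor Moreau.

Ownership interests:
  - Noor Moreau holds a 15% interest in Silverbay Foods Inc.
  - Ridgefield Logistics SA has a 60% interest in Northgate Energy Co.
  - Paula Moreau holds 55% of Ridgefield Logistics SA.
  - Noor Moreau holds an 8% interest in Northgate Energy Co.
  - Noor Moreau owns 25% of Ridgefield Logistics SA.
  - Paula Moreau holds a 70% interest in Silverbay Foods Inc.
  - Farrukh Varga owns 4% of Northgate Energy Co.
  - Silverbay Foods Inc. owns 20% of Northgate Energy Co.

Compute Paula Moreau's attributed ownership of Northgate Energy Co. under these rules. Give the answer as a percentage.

73%

By parent–child attribution (R3), Paula Moreau is treated as also owning Noor Moreau's interest in Silverbay Foods Inc, giving 70% + 15% = 85%.
By parent–child attribution (R3), Paula Moreau is treated as also owning Noor Moreau's interest in Ridgefield Logistics SA, giving 55% + 25% = 80%.
By parent–child attribution (R3), Paula Moreau is treated as owning Noor Moreau's 8% interest in Northgate Energy Co.
Chain via Silverbay Foods Inc. (R1): 85% × 20% = 17% of Northgate Energy Co.
Chain via Ridgefield Logistics SA (R1): 80% × 60% = 48% of Northgate Energy Co.
Direct interest in Northgate Energy Co: 8%.
Aggregating (R2): 17% + 48% + 8% = 73%.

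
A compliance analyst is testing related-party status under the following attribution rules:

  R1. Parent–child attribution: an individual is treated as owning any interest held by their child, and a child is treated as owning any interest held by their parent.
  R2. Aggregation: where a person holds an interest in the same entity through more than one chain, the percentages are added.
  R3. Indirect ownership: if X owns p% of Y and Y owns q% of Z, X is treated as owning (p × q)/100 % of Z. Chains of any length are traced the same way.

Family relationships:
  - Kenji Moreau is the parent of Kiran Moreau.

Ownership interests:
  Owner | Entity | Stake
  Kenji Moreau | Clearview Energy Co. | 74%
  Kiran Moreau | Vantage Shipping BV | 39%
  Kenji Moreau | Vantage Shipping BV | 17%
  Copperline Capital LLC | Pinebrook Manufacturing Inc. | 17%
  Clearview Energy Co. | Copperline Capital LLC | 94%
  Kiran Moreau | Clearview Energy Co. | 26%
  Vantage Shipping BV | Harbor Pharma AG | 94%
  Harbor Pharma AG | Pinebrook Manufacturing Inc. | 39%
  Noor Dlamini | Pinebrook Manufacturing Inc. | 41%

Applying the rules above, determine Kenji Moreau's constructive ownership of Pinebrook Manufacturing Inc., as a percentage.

36.5096%

By parent–child attribution (R1), Kenji Moreau is treated as also owning Kiran Moreau's interest in Vantage Shipping BV, giving 17% + 39% = 56%.
By parent–child attribution (R1), Kenji Moreau is treated as also owning Kiran Moreau's interest in Clearview Energy Co, giving 74% + 26% = 100%.
Chain via Vantage Shipping BV → Harbor Pharma AG (R3): 56% × 94% × 39% = 20.5296% of Pinebrook Manufacturing Inc.
Chain via Clearview Energy Co. → Copperline Capital LLC (R3): 100% × 94% × 17% = 15.98% of Pinebrook Manufacturing Inc.
Aggregating (R2): 20.5296% + 15.98% = 36.5096%.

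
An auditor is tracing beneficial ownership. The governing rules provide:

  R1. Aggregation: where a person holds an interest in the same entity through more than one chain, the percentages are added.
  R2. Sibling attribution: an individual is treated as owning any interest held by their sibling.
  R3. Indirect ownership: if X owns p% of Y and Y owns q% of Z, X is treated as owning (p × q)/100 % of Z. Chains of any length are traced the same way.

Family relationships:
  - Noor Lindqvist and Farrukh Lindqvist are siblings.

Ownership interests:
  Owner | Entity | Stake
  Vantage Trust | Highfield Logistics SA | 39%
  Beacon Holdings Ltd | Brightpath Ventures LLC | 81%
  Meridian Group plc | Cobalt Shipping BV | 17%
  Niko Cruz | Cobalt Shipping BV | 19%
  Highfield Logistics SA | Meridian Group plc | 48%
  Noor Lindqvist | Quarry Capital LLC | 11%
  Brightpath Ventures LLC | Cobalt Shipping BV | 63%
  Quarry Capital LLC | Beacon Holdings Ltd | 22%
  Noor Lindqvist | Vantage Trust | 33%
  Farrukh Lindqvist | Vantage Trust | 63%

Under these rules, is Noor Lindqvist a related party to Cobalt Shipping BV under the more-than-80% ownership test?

No

By sibling attribution (R2), Noor Lindqvist is treated as also owning Farrukh Lindqvist's interest in Vantage Trust, giving 33% + 63% = 96%.
Chain via Vantage Trust → Highfield Logistics SA → Meridian Group plc (R3): 96% × 39% × 48% × 17% = 3.055104% of Cobalt Shipping BV.
Chain via Quarry Capital LLC → Beacon Holdings Ltd → Brightpath Ventures LLC (R3): 11% × 22% × 81% × 63% = 1.234926% of Cobalt Shipping BV.
Aggregating (R1): 3.055104% + 1.234926% = 4.29003%.
4.29003% does not exceed the 80% threshold, so Noor is not a related party to Cobalt Shipping BV.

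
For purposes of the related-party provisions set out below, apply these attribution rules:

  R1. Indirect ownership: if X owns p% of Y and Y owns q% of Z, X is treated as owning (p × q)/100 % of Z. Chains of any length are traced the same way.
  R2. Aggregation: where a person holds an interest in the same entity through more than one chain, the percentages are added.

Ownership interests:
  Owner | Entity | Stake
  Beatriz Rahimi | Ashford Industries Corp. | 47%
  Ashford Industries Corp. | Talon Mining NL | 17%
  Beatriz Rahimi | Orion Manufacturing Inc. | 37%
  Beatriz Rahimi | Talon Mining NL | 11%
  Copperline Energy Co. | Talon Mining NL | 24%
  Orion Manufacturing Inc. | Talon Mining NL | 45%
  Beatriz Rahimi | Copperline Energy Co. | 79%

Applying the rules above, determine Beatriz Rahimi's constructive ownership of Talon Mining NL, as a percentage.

Chain via Copperline Energy Co. (R1): 79% × 24% = 18.96% of Talon Mining NL.
Chain via Orion Manufacturing Inc. (R1): 37% × 45% = 16.65% of Talon Mining NL.
Chain via Ashford Industries Corp. (R1): 47% × 17% = 7.99% of Talon Mining NL.
Direct interest in Talon Mining NL: 11%.
Aggregating (R2): 18.96% + 16.65% + 7.99% + 11% = 54.6%.

54.6%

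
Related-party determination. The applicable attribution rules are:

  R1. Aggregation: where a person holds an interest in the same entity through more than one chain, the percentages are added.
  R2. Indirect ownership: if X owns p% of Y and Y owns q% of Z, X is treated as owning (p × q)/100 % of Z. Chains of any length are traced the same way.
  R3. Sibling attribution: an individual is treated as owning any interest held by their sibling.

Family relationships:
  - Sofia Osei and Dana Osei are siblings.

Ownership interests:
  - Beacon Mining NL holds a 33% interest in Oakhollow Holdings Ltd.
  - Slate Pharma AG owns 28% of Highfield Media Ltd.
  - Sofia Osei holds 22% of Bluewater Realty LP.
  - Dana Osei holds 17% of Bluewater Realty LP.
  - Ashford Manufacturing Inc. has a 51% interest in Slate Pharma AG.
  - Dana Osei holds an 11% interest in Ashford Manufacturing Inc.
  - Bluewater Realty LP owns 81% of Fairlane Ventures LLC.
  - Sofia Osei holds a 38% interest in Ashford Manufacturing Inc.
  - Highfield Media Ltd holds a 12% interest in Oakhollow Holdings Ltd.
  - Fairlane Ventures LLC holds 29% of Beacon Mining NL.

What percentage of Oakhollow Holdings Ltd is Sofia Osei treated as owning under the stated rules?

3.862827%

By sibling attribution (R3), Sofia Osei is treated as also owning Dana Osei's interest in Bluewater Realty LP, giving 22% + 17% = 39%.
By sibling attribution (R3), Sofia Osei is treated as also owning Dana Osei's interest in Ashford Manufacturing Inc, giving 38% + 11% = 49%.
Chain via Bluewater Realty LP → Fairlane Ventures LLC → Beacon Mining NL (R2): 39% × 81% × 29% × 33% = 3.023163% of Oakhollow Holdings Ltd.
Chain via Ashford Manufacturing Inc. → Slate Pharma AG → Highfield Media Ltd (R2): 49% × 51% × 28% × 12% = 0.839664% of Oakhollow Holdings Ltd.
Aggregating (R1): 3.023163% + 0.839664% = 3.862827%.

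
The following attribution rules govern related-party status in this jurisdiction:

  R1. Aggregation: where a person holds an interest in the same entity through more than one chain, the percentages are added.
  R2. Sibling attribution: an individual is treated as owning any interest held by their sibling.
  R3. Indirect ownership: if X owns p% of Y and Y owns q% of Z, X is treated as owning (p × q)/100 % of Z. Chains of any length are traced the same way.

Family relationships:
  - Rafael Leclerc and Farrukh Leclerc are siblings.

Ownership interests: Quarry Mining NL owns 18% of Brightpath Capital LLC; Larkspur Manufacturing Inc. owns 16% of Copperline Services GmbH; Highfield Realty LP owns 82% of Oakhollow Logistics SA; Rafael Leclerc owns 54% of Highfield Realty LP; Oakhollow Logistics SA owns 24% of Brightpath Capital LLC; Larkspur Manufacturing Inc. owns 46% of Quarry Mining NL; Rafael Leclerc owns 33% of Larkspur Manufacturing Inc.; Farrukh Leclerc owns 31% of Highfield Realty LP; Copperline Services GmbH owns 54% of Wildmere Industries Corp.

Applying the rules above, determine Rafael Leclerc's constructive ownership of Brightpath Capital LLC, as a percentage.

19.4604%

By sibling attribution (R2), Rafael Leclerc is treated as also owning Farrukh Leclerc's interest in Highfield Realty LP, giving 54% + 31% = 85%.
Chain via Larkspur Manufacturing Inc. → Quarry Mining NL (R3): 33% × 46% × 18% = 2.7324% of Brightpath Capital LLC.
Chain via Highfield Realty LP → Oakhollow Logistics SA (R3): 85% × 82% × 24% = 16.728% of Brightpath Capital LLC.
Aggregating (R1): 2.7324% + 16.728% = 19.4604%.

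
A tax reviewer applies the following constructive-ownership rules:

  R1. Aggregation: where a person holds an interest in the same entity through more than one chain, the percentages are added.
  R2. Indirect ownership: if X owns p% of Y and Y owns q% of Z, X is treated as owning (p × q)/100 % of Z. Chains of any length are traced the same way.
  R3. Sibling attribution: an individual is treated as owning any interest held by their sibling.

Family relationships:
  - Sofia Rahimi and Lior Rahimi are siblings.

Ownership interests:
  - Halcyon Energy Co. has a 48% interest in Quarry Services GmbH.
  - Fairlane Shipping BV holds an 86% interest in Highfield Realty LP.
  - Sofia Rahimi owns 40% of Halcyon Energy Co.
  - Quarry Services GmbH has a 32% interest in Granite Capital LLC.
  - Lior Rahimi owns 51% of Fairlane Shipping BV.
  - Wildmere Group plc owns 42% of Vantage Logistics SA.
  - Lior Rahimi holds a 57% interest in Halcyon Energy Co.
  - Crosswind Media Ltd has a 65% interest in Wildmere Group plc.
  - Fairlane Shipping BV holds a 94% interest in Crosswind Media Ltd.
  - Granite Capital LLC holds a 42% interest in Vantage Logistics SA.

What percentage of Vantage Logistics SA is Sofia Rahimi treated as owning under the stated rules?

By sibling attribution (R3), Sofia Rahimi is treated as also owning Lior Rahimi's interest in Halcyon Energy Co, giving 40% + 57% = 97%.
By sibling attribution (R3), Sofia Rahimi is treated as owning Lior Rahimi's 51% interest in Fairlane Shipping BV.
Chain via Halcyon Energy Co. → Quarry Services GmbH → Granite Capital LLC (R2): 97% × 48% × 32% × 42% = 6.257664% of Vantage Logistics SA.
Chain via Fairlane Shipping BV → Crosswind Media Ltd → Wildmere Group plc (R2): 51% × 94% × 65% × 42% = 13.08762% of Vantage Logistics SA.
Aggregating (R1): 6.257664% + 13.08762% = 19.345284%.

19.345284%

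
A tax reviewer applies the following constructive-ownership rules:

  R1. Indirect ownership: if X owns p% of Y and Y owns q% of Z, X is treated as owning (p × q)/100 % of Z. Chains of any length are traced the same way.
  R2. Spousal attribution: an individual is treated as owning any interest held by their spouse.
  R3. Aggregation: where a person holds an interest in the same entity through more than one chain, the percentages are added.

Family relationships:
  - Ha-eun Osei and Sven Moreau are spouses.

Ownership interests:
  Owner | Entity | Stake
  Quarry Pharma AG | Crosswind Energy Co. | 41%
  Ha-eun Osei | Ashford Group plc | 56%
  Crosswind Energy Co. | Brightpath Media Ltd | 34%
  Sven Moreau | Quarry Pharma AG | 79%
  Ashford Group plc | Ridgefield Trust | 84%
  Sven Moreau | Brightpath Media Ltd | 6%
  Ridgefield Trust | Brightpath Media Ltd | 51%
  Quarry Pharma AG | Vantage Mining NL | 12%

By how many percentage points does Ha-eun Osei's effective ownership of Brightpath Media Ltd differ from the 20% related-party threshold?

By spousal attribution (R2), Ha-eun Osei is treated as owning Sven Moreau's 79% interest in Quarry Pharma AG.
By spousal attribution (R2), Ha-eun Osei is treated as owning Sven Moreau's 6% interest in Brightpath Media Ltd.
Chain via Ashford Group plc → Ridgefield Trust (R1): 56% × 84% × 51% = 23.9904% of Brightpath Media Ltd.
Chain via Quarry Pharma AG → Crosswind Energy Co. (R1): 79% × 41% × 34% = 11.0126% of Brightpath Media Ltd.
Direct interest in Brightpath Media Ltd: 6%.
Aggregating (R3): 23.9904% + 11.0126% + 6% = 41.003%.
41.003% exceeds the 20% threshold by 21.003 percentage points.

21.003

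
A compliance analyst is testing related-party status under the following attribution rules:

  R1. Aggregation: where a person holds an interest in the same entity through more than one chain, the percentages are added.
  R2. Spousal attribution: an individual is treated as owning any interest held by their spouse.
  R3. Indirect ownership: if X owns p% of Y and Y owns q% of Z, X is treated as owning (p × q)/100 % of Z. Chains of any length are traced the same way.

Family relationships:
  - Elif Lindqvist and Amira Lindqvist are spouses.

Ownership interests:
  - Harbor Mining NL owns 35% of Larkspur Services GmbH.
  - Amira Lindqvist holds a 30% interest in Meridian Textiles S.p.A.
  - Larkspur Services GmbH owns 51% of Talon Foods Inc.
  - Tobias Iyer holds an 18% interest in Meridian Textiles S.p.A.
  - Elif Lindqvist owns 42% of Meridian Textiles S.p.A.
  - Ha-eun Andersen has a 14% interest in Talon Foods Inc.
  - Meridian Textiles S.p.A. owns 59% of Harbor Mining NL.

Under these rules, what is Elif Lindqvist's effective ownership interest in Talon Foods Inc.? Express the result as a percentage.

7.58268%

By spousal attribution (R2), Elif Lindqvist is treated as also owning Amira Lindqvist's interest in Meridian Textiles S.p.A, giving 42% + 30% = 72%.
Chain via Meridian Textiles S.p.A. → Harbor Mining NL → Larkspur Services GmbH (R3): 72% × 59% × 35% × 51% = 7.58268% of Talon Foods Inc.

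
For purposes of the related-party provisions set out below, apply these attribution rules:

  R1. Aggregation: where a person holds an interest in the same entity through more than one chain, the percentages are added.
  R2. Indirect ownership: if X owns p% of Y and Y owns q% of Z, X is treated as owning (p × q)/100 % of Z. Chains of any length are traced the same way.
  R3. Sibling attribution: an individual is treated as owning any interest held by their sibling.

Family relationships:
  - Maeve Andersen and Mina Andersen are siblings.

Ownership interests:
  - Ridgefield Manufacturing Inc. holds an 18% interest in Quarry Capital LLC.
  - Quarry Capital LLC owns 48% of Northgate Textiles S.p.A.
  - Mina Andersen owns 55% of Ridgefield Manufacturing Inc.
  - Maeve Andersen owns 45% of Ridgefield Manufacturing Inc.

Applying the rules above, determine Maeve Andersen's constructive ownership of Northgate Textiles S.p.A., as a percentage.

8.64%

By sibling attribution (R3), Maeve Andersen is treated as also owning Mina Andersen's interest in Ridgefield Manufacturing Inc, giving 45% + 55% = 100%.
Chain via Ridgefield Manufacturing Inc. → Quarry Capital LLC (R2): 100% × 18% × 48% = 8.64% of Northgate Textiles S.p.A.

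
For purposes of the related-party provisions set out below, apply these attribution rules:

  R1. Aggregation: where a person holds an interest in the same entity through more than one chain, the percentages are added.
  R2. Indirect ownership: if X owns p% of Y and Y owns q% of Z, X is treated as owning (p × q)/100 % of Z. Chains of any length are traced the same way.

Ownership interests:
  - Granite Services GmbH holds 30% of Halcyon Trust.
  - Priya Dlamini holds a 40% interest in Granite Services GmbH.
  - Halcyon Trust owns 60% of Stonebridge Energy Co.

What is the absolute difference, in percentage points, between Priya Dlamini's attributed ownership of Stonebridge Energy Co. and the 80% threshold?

72.8

Chain via Granite Services GmbH → Halcyon Trust (R2): 40% × 30% × 60% = 7.2% of Stonebridge Energy Co.
7.2% falls short of the 80% threshold by 72.8 percentage points.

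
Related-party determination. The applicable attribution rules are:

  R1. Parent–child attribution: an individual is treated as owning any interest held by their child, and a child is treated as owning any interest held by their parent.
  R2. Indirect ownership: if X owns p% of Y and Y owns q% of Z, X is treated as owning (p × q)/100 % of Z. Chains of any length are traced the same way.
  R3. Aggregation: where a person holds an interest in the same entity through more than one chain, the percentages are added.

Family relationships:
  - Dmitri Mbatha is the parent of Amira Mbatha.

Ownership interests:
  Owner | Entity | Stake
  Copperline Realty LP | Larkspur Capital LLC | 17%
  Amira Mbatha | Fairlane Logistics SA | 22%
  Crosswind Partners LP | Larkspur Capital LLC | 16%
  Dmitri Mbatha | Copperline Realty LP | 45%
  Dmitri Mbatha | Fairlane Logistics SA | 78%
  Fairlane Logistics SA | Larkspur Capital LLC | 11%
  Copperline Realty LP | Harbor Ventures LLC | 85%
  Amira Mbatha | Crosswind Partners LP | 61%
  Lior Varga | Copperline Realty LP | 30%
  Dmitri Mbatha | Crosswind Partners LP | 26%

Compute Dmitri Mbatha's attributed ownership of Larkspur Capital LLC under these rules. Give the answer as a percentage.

32.57%

By parent–child attribution (R1), Dmitri Mbatha is treated as also owning Amira Mbatha's interest in Fairlane Logistics SA, giving 78% + 22% = 100%.
By parent–child attribution (R1), Dmitri Mbatha is treated as also owning Amira Mbatha's interest in Crosswind Partners LP, giving 26% + 61% = 87%.
Chain via Copperline Realty LP (R2): 45% × 17% = 7.65% of Larkspur Capital LLC.
Chain via Fairlane Logistics SA (R2): 100% × 11% = 11% of Larkspur Capital LLC.
Chain via Crosswind Partners LP (R2): 87% × 16% = 13.92% of Larkspur Capital LLC.
Aggregating (R3): 7.65% + 11% + 13.92% = 32.57%.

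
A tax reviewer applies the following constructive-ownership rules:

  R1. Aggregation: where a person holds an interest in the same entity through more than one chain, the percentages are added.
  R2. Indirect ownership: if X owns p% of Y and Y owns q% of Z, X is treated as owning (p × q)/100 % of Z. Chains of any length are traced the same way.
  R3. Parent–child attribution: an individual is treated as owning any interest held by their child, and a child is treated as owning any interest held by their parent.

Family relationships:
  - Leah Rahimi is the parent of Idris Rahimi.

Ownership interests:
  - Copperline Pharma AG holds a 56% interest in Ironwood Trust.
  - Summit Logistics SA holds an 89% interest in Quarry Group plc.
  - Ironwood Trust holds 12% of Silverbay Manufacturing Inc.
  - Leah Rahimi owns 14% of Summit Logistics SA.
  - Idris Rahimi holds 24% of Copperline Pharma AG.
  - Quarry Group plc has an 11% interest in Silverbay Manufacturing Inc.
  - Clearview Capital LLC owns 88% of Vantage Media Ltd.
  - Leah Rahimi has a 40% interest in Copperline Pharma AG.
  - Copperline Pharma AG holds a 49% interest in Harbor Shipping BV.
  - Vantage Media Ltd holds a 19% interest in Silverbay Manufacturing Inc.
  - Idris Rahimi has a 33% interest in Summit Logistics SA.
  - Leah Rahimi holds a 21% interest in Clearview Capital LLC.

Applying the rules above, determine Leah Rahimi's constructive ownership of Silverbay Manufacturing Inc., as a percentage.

12.4133%

By parent–child attribution (R3), Leah Rahimi is treated as also owning Idris Rahimi's interest in Copperline Pharma AG, giving 40% + 24% = 64%.
By parent–child attribution (R3), Leah Rahimi is treated as also owning Idris Rahimi's interest in Summit Logistics SA, giving 14% + 33% = 47%.
Chain via Clearview Capital LLC → Vantage Media Ltd (R2): 21% × 88% × 19% = 3.5112% of Silverbay Manufacturing Inc.
Chain via Copperline Pharma AG → Ironwood Trust (R2): 64% × 56% × 12% = 4.3008% of Silverbay Manufacturing Inc.
Chain via Summit Logistics SA → Quarry Group plc (R2): 47% × 89% × 11% = 4.6013% of Silverbay Manufacturing Inc.
Aggregating (R1): 3.5112% + 4.3008% + 4.6013% = 12.4133%.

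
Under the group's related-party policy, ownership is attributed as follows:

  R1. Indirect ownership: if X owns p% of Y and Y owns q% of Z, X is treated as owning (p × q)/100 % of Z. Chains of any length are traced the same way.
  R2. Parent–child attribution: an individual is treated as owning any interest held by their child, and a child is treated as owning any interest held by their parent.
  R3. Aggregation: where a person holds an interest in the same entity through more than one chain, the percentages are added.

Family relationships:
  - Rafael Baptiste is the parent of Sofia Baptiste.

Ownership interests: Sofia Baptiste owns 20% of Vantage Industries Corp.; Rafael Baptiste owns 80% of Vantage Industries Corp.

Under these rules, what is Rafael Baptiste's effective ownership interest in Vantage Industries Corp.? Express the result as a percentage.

100%

By parent–child attribution (R2), Rafael Baptiste is treated as also owning Sofia Baptiste's interest in Vantage Industries Corp, giving 80% + 20% = 100%.
Direct interest in Vantage Industries Corp: 100%.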